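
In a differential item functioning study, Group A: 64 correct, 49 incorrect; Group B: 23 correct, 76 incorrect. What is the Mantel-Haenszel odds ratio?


Odds_A = 64/49 = 1.3061
Odds_B = 23/76 = 0.3026
OR = Odds_A / Odds_B = 1.3061 / 0.3026
Exactly, OR = (64 * 76) / (49 * 23) = 4864 / 1127
OR = 4.3159

4.3159


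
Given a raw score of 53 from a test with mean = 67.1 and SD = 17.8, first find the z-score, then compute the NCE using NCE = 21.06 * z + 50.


z = (X - mean) / SD = (53 - 67.1) / 17.8
z = -14.1 / 17.8
z = -0.7921
NCE = NCE = 21.06z + 50
Carry z at full precision (z = -14.1 / 17.8) into the conversion:
NCE = 21.06 * (-14.1 / 17.8) + 50 = -296.946 / 17.8 + 50
NCE = -16.6824 + 50
NCE = 33.3176

33.3176


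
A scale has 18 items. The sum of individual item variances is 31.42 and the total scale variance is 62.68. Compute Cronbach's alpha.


alpha = (k/(k-1)) * (1 - sum(si^2)/s_total^2)
= (18/17) * (1 - 31.42/62.68)
alpha = 0.5281

0.5281


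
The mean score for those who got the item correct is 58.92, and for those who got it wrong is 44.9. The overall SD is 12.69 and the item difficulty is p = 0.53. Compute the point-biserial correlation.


q = 1 - p = 0.47
rpb = ((M1 - M0) / SD) * sqrt(p * q)
rpb = ((58.92 - 44.9) / 12.69) * sqrt(0.53 * 0.47)
rpb = 0.5514

0.5514


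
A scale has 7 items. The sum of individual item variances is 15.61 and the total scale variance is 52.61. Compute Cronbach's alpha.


alpha = (k/(k-1)) * (1 - sum(si^2)/s_total^2)
= (7/6) * (1 - 15.61/52.61)
alpha = 0.8205

0.8205


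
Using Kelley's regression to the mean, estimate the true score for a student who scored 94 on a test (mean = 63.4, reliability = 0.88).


T_est = rxx * X + (1 - rxx) * mean
T_est = 0.88 * 94 + 0.12 * 63.4
T_est = 82.72 + 7.608
T_est = 90.328

90.328


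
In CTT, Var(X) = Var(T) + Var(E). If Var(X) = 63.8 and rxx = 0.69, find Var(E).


var_true = rxx * var_obs = 0.69 * 63.8 = 44.022
var_error = var_obs - var_true
var_error = 63.8 - 44.022
var_error = 19.778

19.778


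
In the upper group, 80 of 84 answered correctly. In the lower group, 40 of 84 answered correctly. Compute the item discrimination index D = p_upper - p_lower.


p_upper = 80/84 = 0.9524
p_lower = 40/84 = 0.4762
D = 0.9524 - 0.4762 = 0.4762

0.4762


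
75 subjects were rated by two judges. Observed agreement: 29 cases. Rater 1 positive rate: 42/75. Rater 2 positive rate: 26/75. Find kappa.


P_o = 29/75 = 0.386667
P_e = (42*26 + 33*49) / 5625 = 0.4816
kappa = (P_o - P_e) / (1 - P_e)
kappa = (0.386667 - 0.4816) / (1 - 0.4816)
kappa = -0.1831

-0.1831


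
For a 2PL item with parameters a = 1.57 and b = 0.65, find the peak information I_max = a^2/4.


For 2PL, max info at theta = b = 0.65
I_max = a^2 / 4 = 1.57^2 / 4
= 2.4649 / 4
I_max = 0.6162

0.6162


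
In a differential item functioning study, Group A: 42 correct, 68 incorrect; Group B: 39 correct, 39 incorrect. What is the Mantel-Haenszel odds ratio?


Odds_A = 42/68 = 0.6176
Odds_B = 39/39 = 1.0
OR = Odds_A / Odds_B = 0.6176 / 1.0
Exactly, OR = (42 * 39) / (68 * 39) = 1638 / 2652
OR = 0.6176

0.6176


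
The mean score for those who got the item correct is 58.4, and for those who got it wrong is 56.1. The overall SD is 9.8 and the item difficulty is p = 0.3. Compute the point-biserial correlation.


q = 1 - p = 0.7
rpb = ((M1 - M0) / SD) * sqrt(p * q)
rpb = ((58.4 - 56.1) / 9.8) * sqrt(0.3 * 0.7)
rpb = 0.1076

0.1076


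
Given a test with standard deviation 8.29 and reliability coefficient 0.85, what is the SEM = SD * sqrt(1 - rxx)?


SEM = SD * sqrt(1 - rxx)
SEM = 8.29 * sqrt(1 - 0.85)
SEM = 8.29 * sqrt(0.15) = 8.29 * 0.387298
SEM = 3.2107

3.2107


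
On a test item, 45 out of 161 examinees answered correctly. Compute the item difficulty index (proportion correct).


Item difficulty p = number correct / total examinees
p = 45 / 161
p = 0.2795

0.2795


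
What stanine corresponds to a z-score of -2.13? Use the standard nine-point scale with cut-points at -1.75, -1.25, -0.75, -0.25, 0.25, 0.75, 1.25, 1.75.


Stanine boundaries: [-1.75, -1.25, -0.75, -0.25, 0.25, 0.75, 1.25, 1.75]
z = -2.13
Check each boundary:
  z < -1.75
  z < -1.25
  z < -0.75
  z < -0.25
  z < 0.25
  z < 0.75
  z < 1.25
  z < 1.75
Highest qualifying boundary gives stanine = 1

1


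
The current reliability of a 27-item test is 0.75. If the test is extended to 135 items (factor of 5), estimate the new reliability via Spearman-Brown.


r_new = (n * rxx) / (1 + (n-1) * rxx)
r_new = (5 * 0.75) / (1 + 4 * 0.75)
r_new = 3.75 / 4.0
r_new = 0.9375

0.9375


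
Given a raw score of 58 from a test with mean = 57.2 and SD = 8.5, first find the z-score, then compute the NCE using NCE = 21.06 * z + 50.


z = (X - mean) / SD = (58 - 57.2) / 8.5
z = 0.8 / 8.5
z = 0.0941
NCE = NCE = 21.06z + 50
Carry z at full precision (z = 0.8 / 8.5) into the conversion:
NCE = 21.06 * (0.8 / 8.5) + 50 = 16.848 / 8.5 + 50
NCE = 1.9821 + 50
NCE = 51.9821

51.9821


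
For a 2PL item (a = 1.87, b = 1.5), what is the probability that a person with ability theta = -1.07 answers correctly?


a*(theta - b) = 1.87 * (-1.07 - 1.5) = -4.8059
exp(--4.8059) = 122.2294
P = 1 / (1 + 122.2294)
P = 0.0081

0.0081


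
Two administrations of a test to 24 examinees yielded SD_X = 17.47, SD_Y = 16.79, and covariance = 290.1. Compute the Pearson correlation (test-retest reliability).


r = cov(X,Y) / (SD_X * SD_Y)
r = 290.1 / (17.47 * 16.79)
r = 290.1 / 293.3213
r = 0.989

0.989


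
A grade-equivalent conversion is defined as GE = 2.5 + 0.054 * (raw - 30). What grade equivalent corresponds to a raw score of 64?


raw - median = 64 - 30 = 34
slope * diff = 0.054 * 34 = 1.836
GE = 2.5 + 1.836
GE = 4.336

4.336


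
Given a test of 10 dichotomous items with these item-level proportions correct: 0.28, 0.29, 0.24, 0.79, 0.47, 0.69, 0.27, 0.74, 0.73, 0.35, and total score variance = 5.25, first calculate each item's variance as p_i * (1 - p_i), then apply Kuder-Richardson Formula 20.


For each item, compute p_i * q_i:
  Item 1: 0.28 * 0.72 = 0.2016
  Item 2: 0.29 * 0.71 = 0.2059
  Item 3: 0.24 * 0.76 = 0.1824
  Item 4: 0.79 * 0.21 = 0.1659
  Item 5: 0.47 * 0.53 = 0.2491
  Item 6: 0.69 * 0.31 = 0.2139
  Item 7: 0.27 * 0.73 = 0.1971
  Item 8: 0.74 * 0.26 = 0.1924
  Item 9: 0.73 * 0.27 = 0.1971
  Item 10: 0.35 * 0.65 = 0.2275
Sum(p_i * q_i) = 0.2016 + 0.2059 + 0.1824 + 0.1659 + 0.2491 + 0.2139 + 0.1971 + 0.1924 + 0.1971 + 0.2275 = 2.0329
KR-20 = (k/(k-1)) * (1 - Sum(p_i*q_i) / Var_total)
= (10/9) * (1 - 2.0329/5.25)
= 1.1111 * 0.6128
KR-20 = 0.6809

0.6809


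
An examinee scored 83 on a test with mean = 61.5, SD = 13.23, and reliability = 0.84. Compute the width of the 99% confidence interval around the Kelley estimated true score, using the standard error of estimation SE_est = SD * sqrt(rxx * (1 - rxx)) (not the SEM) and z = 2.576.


True score estimate = 0.84*83 + 0.16*61.5 = 79.56
SE_est = SD * sqrt(rxx * (1 - rxx)) = 13.23 * sqrt(0.84 * 0.16) = 13.23 * sqrt(0.1344) = 4.850198
CI = T_est +/- z * SE_est, so width = 2 * z * SE_est = 2 * 2.576 * 4.850198
Width = 24.9882

24.9882


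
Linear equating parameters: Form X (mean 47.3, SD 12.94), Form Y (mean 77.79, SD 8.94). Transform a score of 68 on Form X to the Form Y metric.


slope = SD_Y / SD_X = 8.94 / 12.94 ~ 0.6909
intercept = mean_Y - slope * mean_X = 77.79 - (8.94 / 12.94) * 47.3 ~ 45.1113
Y = slope * X + intercept. To avoid rounding drift from the rounded slope/intercept, evaluate the equivalent form Y = mean_Y + SD_Y * (X - mean_X) / SD_X at full precision:
Y = 77.79 + 8.94 * (68 - 47.3) / 12.94
Y = 77.79 + 8.94 * 20.7 / 12.94
Y = 77.79 + 185.058 / 12.94
Y = 77.79 + 14.3012
Y = 92.0912

92.0912


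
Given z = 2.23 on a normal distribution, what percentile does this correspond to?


CDF(z) = 0.5 * (1 + erf(z/sqrt(2)))
erf(1.5768) = 0.9743
CDF = 0.9871
Percentile rank = 0.9871 * 100 = 98.71

98.71


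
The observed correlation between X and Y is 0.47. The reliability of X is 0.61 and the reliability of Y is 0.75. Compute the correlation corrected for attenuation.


r_corrected = rxy / sqrt(rxx * ryy)
= 0.47 / sqrt(0.61 * 0.75)
= 0.47 / sqrt(0.4575)
= 0.47 / 0.676387
r_corrected = 0.6949

0.6949


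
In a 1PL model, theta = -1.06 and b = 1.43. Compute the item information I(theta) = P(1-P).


P = 1/(1+exp(-(-1.06-1.43))) = 0.0766
I = P*(1-P) = 0.0766 * 0.9234
I = 0.0707

0.0707


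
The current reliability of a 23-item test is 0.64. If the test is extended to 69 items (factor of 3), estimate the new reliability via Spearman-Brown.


r_new = (n * rxx) / (1 + (n-1) * rxx)
r_new = (3 * 0.64) / (1 + 2 * 0.64)
r_new = 1.92 / 2.28
r_new = 0.8421

0.8421


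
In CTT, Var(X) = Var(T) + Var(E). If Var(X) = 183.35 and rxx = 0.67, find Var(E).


var_true = rxx * var_obs = 0.67 * 183.35 = 122.8445
var_error = var_obs - var_true
var_error = 183.35 - 122.8445
var_error = 60.5055

60.5055


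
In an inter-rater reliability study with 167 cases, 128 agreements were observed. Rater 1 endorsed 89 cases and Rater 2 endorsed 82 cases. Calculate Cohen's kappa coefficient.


P_o = 128/167 = 0.766467
P_e = (89*82 + 78*85) / 27889 = 0.499408
kappa = (P_o - P_e) / (1 - P_e)
kappa = (0.766467 - 0.499408) / (1 - 0.499408)
kappa = 0.5335

0.5335


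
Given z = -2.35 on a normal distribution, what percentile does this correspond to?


CDF(z) = 0.5 * (1 + erf(z/sqrt(2)))
erf(-1.6617) = -0.9812
CDF = 0.0094
Percentile rank = 0.0094 * 100 = 0.94

0.94


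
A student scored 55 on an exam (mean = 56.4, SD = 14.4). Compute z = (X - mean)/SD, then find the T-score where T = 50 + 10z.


z = (X - mean) / SD = (55 - 56.4) / 14.4
z = -1.4 / 14.4
z = -0.0972
T-score = T = 50 + 10z
Carry z at full precision (z = -1.4 / 14.4) into the conversion:
T-score = 50 + 10 * (-1.4 / 14.4) = 50 + -14 / 14.4
T-score = 50 + -0.9722
T-score = 49.0278

49.0278


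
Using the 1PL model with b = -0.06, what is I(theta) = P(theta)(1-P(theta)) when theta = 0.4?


P = 1/(1+exp(-(0.4--0.06))) = 0.613
I = P*(1-P) = 0.613 * 0.387
I = 0.2372

0.2372


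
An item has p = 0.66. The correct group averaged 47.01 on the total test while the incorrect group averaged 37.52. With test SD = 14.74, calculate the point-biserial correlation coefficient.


q = 1 - p = 0.34
rpb = ((M1 - M0) / SD) * sqrt(p * q)
rpb = ((47.01 - 37.52) / 14.74) * sqrt(0.66 * 0.34)
rpb = 0.305

0.305


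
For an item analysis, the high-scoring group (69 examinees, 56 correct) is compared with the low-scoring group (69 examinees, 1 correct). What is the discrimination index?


p_upper = 56/69 = 0.8116
p_lower = 1/69 = 0.0145
D = 0.8116 - 0.0145 = 0.7971

0.7971


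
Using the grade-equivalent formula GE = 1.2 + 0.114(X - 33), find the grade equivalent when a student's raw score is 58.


raw - median = 58 - 33 = 25
slope * diff = 0.114 * 25 = 2.85
GE = 1.2 + 2.85
GE = 4.05

4.05


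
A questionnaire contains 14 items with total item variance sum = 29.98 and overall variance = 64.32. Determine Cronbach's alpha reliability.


alpha = (k/(k-1)) * (1 - sum(si^2)/s_total^2)
= (14/13) * (1 - 29.98/64.32)
alpha = 0.575

0.575


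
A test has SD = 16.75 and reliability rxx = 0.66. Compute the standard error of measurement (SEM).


SEM = SD * sqrt(1 - rxx)
SEM = 16.75 * sqrt(1 - 0.66)
SEM = 16.75 * sqrt(0.34) = 16.75 * 0.583095
SEM = 9.7668

9.7668


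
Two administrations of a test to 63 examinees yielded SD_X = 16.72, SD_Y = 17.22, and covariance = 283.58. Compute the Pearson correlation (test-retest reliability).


r = cov(X,Y) / (SD_X * SD_Y)
r = 283.58 / (16.72 * 17.22)
r = 283.58 / 287.9184
r = 0.9849

0.9849


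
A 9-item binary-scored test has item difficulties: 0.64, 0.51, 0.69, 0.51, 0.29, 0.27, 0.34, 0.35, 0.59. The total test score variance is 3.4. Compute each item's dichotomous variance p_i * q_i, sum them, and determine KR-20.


For each item, compute p_i * q_i:
  Item 1: 0.64 * 0.36 = 0.2304
  Item 2: 0.51 * 0.49 = 0.2499
  Item 3: 0.69 * 0.31 = 0.2139
  Item 4: 0.51 * 0.49 = 0.2499
  Item 5: 0.29 * 0.71 = 0.2059
  Item 6: 0.27 * 0.73 = 0.1971
  Item 7: 0.34 * 0.66 = 0.2244
  Item 8: 0.35 * 0.65 = 0.2275
  Item 9: 0.59 * 0.41 = 0.2419
Sum(p_i * q_i) = 0.2304 + 0.2499 + 0.2139 + 0.2499 + 0.2059 + 0.1971 + 0.2244 + 0.2275 + 0.2419 = 2.0409
KR-20 = (k/(k-1)) * (1 - Sum(p_i*q_i) / Var_total)
= (9/8) * (1 - 2.0409/3.4)
= 1.125 * 0.3997
KR-20 = 0.4497

0.4497


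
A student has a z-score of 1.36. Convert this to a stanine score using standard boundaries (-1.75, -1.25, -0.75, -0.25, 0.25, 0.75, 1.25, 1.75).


Stanine boundaries: [-1.75, -1.25, -0.75, -0.25, 0.25, 0.75, 1.25, 1.75]
z = 1.36
Check each boundary:
  z >= -1.75 -> could be stanine 2
  z >= -1.25 -> could be stanine 3
  z >= -0.75 -> could be stanine 4
  z >= -0.25 -> could be stanine 5
  z >= 0.25 -> could be stanine 6
  z >= 0.75 -> could be stanine 7
  z >= 1.25 -> could be stanine 8
  z < 1.75
Highest qualifying boundary gives stanine = 8

8


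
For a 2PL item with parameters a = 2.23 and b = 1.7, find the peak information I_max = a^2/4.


For 2PL, max info at theta = b = 1.7
I_max = a^2 / 4 = 2.23^2 / 4
= 4.9729 / 4
I_max = 1.2432

1.2432


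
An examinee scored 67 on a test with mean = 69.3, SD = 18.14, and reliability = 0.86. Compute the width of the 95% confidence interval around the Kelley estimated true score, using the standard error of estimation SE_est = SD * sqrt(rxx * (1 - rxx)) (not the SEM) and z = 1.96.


True score estimate = 0.86*67 + 0.14*69.3 = 67.322
SE_est = SD * sqrt(rxx * (1 - rxx)) = 18.14 * sqrt(0.86 * 0.14) = 18.14 * sqrt(0.1204) = 6.294345
CI = T_est +/- z * SE_est, so width = 2 * z * SE_est = 2 * 1.96 * 6.294345
Width = 24.6738

24.6738


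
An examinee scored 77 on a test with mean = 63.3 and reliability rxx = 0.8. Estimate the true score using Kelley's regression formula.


T_est = rxx * X + (1 - rxx) * mean
T_est = 0.8 * 77 + 0.2 * 63.3
T_est = 61.6 + 12.66
T_est = 74.26

74.26


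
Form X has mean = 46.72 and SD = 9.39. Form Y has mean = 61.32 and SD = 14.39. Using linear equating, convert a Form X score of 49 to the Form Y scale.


slope = SD_Y / SD_X = 14.39 / 9.39 ~ 1.5325
intercept = mean_Y - slope * mean_X = 61.32 - (14.39 / 9.39) * 46.72 ~ -10.2775
Y = slope * X + intercept. To avoid rounding drift from the rounded slope/intercept, evaluate the equivalent form Y = mean_Y + SD_Y * (X - mean_X) / SD_X at full precision:
Y = 61.32 + 14.39 * (49 - 46.72) / 9.39
Y = 61.32 + 14.39 * 2.28 / 9.39
Y = 61.32 + 32.8092 / 9.39
Y = 61.32 + 3.4941
Y = 64.8141

64.8141


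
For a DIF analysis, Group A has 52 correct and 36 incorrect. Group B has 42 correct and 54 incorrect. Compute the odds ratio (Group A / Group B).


Odds_A = 52/36 = 1.4444
Odds_B = 42/54 = 0.7778
OR = Odds_A / Odds_B = 1.4444 / 0.7778
Exactly, OR = (52 * 54) / (36 * 42) = 2808 / 1512
OR = 1.8571

1.8571


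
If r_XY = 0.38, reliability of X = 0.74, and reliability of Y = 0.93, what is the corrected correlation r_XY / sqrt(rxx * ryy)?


r_corrected = rxy / sqrt(rxx * ryy)
= 0.38 / sqrt(0.74 * 0.93)
= 0.38 / sqrt(0.6882)
= 0.38 / 0.829578
r_corrected = 0.4581

0.4581


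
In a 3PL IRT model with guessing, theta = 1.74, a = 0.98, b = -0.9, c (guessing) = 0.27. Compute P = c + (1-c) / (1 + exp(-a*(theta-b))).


logit = 0.98*(1.74 - -0.9) = 2.5872
P* = 1/(1 + exp(-2.5872)) = 0.93
P = 0.27 + (1 - 0.27) * 0.93
P = 0.9489

0.9489


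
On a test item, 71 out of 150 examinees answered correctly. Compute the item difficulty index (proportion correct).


Item difficulty p = number correct / total examinees
p = 71 / 150
p = 0.4733

0.4733


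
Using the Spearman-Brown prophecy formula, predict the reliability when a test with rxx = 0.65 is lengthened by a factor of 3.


r_new = (n * rxx) / (1 + (n-1) * rxx)
r_new = (3 * 0.65) / (1 + 2 * 0.65)
r_new = 1.95 / 2.3
r_new = 0.8478

0.8478


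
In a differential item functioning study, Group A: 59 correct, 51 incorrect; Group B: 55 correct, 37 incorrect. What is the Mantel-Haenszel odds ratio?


Odds_A = 59/51 = 1.1569
Odds_B = 55/37 = 1.4865
OR = Odds_A / Odds_B = 1.1569 / 1.4865
Exactly, OR = (59 * 37) / (51 * 55) = 2183 / 2805
OR = 0.7783

0.7783


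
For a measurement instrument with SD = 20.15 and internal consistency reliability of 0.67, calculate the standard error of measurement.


SEM = SD * sqrt(1 - rxx)
SEM = 20.15 * sqrt(1 - 0.67)
SEM = 20.15 * sqrt(0.33) = 20.15 * 0.574456
SEM = 11.5753

11.5753


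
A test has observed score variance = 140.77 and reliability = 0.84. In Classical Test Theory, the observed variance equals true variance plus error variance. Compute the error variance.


var_true = rxx * var_obs = 0.84 * 140.77 = 118.2468
var_error = var_obs - var_true
var_error = 140.77 - 118.2468
var_error = 22.5232

22.5232


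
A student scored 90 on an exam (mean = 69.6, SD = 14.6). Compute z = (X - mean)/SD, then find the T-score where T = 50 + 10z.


z = (X - mean) / SD = (90 - 69.6) / 14.6
z = 20.4 / 14.6
z = 1.3973
T-score = T = 50 + 10z
Carry z at full precision (z = 20.4 / 14.6) into the conversion:
T-score = 50 + 10 * (20.4 / 14.6) = 50 + 204 / 14.6
T-score = 50 + 13.9726
T-score = 63.9726

63.9726


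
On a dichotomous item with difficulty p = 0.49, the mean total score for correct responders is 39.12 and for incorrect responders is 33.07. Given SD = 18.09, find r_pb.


q = 1 - p = 0.51
rpb = ((M1 - M0) / SD) * sqrt(p * q)
rpb = ((39.12 - 33.07) / 18.09) * sqrt(0.49 * 0.51)
rpb = 0.1672

0.1672


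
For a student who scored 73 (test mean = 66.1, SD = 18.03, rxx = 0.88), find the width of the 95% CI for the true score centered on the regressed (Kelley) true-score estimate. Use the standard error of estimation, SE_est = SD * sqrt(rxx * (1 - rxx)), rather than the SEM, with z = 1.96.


True score estimate = 0.88*73 + 0.12*66.1 = 72.172
SE_est = SD * sqrt(rxx * (1 - rxx)) = 18.03 * sqrt(0.88 * 0.12) = 18.03 * sqrt(0.1056) = 5.859056
CI = T_est +/- z * SE_est, so width = 2 * z * SE_est = 2 * 1.96 * 5.859056
Width = 22.9675

22.9675


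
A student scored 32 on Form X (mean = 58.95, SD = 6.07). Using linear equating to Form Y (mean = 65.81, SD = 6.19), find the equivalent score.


slope = SD_Y / SD_X = 6.19 / 6.07 ~ 1.0198
intercept = mean_Y - slope * mean_X = 65.81 - (6.19 / 6.07) * 58.95 ~ 5.6946
Y = slope * X + intercept. To avoid rounding drift from the rounded slope/intercept, evaluate the equivalent form Y = mean_Y + SD_Y * (X - mean_X) / SD_X at full precision:
Y = 65.81 + 6.19 * (32 - 58.95) / 6.07
Y = 65.81 - 6.19 * 26.95 / 6.07
Y = 65.81 - 166.8205 / 6.07
Y = 65.81 - 27.4828
Y = 38.3272

38.3272


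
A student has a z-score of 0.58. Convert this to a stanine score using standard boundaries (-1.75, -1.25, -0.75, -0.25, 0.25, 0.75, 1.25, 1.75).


Stanine boundaries: [-1.75, -1.25, -0.75, -0.25, 0.25, 0.75, 1.25, 1.75]
z = 0.58
Check each boundary:
  z >= -1.75 -> could be stanine 2
  z >= -1.25 -> could be stanine 3
  z >= -0.75 -> could be stanine 4
  z >= -0.25 -> could be stanine 5
  z >= 0.25 -> could be stanine 6
  z < 0.75
  z < 1.25
  z < 1.75
Highest qualifying boundary gives stanine = 6

6


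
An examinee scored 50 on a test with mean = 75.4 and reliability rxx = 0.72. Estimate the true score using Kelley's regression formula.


T_est = rxx * X + (1 - rxx) * mean
T_est = 0.72 * 50 + 0.28 * 75.4
T_est = 36.0 + 21.112
T_est = 57.112

57.112


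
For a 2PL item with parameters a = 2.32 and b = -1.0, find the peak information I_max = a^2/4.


For 2PL, max info at theta = b = -1.0
I_max = a^2 / 4 = 2.32^2 / 4
= 5.3824 / 4
I_max = 1.3456

1.3456


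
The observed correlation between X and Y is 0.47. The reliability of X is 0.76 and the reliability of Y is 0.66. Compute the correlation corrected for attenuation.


r_corrected = rxy / sqrt(rxx * ryy)
= 0.47 / sqrt(0.76 * 0.66)
= 0.47 / sqrt(0.5016)
= 0.47 / 0.708237
r_corrected = 0.6636

0.6636


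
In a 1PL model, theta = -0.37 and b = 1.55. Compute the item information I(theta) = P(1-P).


P = 1/(1+exp(-(-0.37-1.55))) = 0.1279
I = P*(1-P) = 0.1279 * 0.8721
I = 0.1115

0.1115


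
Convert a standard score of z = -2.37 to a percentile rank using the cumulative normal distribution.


CDF(z) = 0.5 * (1 + erf(z/sqrt(2)))
erf(-1.6758) = -0.9822
CDF = 0.0089
Percentile rank = 0.0089 * 100 = 0.89

0.89


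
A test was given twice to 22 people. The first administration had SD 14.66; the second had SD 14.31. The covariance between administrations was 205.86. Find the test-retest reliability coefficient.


r = cov(X,Y) / (SD_X * SD_Y)
r = 205.86 / (14.66 * 14.31)
r = 205.86 / 209.7846
r = 0.9813

0.9813


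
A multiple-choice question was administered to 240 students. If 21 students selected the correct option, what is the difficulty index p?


Item difficulty p = number correct / total examinees
p = 21 / 240
p = 0.0875

0.0875


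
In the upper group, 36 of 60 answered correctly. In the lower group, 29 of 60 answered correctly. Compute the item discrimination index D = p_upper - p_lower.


p_upper = 36/60 = 0.6
p_lower = 29/60 = 0.4833
D = 0.6 - 0.4833 = 0.1167

0.1167


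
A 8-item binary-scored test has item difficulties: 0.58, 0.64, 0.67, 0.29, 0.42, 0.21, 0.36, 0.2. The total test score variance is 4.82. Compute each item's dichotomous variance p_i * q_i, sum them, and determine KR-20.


For each item, compute p_i * q_i:
  Item 1: 0.58 * 0.42 = 0.2436
  Item 2: 0.64 * 0.36 = 0.2304
  Item 3: 0.67 * 0.33 = 0.2211
  Item 4: 0.29 * 0.71 = 0.2059
  Item 5: 0.42 * 0.58 = 0.2436
  Item 6: 0.21 * 0.79 = 0.1659
  Item 7: 0.36 * 0.64 = 0.2304
  Item 8: 0.2 * 0.8 = 0.16
Sum(p_i * q_i) = 0.2436 + 0.2304 + 0.2211 + 0.2059 + 0.2436 + 0.1659 + 0.2304 + 0.16 = 1.7009
KR-20 = (k/(k-1)) * (1 - Sum(p_i*q_i) / Var_total)
= (8/7) * (1 - 1.7009/4.82)
= 1.1429 * 0.6471
KR-20 = 0.7396

0.7396


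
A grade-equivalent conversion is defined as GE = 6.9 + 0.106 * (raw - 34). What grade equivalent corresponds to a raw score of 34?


raw - median = 34 - 34 = 0
slope * diff = 0.106 * 0 = 0.0
GE = 6.9 + 0.0
GE = 6.9

6.9


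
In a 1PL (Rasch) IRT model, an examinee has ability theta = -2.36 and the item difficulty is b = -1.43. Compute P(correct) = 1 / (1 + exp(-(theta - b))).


theta - b = -2.36 - -1.43 = -0.93
exp(-(theta - b)) = exp(0.93) = 2.5345
P = 1 / (1 + 2.5345)
P = 0.2829

0.2829


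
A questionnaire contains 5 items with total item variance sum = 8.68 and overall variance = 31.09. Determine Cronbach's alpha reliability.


alpha = (k/(k-1)) * (1 - sum(si^2)/s_total^2)
= (5/4) * (1 - 8.68/31.09)
alpha = 0.901

0.901


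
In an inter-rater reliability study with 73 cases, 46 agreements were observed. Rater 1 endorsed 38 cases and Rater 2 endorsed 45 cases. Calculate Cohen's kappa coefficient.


P_o = 46/73 = 0.630137
P_e = (38*45 + 35*28) / 5329 = 0.504785
kappa = (P_o - P_e) / (1 - P_e)
kappa = (0.630137 - 0.504785) / (1 - 0.504785)
kappa = 0.2531

0.2531


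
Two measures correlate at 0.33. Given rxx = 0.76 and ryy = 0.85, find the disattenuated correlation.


r_corrected = rxy / sqrt(rxx * ryy)
= 0.33 / sqrt(0.76 * 0.85)
= 0.33 / sqrt(0.646)
= 0.33 / 0.803741
r_corrected = 0.4106

0.4106


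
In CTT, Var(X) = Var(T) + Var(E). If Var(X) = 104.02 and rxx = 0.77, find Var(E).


var_true = rxx * var_obs = 0.77 * 104.02 = 80.0954
var_error = var_obs - var_true
var_error = 104.02 - 80.0954
var_error = 23.9246

23.9246


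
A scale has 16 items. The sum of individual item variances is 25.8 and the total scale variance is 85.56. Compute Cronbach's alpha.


alpha = (k/(k-1)) * (1 - sum(si^2)/s_total^2)
= (16/15) * (1 - 25.8/85.56)
alpha = 0.745

0.745


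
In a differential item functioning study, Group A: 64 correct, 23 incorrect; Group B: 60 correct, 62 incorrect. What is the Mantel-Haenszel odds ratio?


Odds_A = 64/23 = 2.7826
Odds_B = 60/62 = 0.9677
OR = Odds_A / Odds_B = 2.7826 / 0.9677
Exactly, OR = (64 * 62) / (23 * 60) = 3968 / 1380
OR = 2.8754

2.8754


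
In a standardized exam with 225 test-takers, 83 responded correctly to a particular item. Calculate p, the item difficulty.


Item difficulty p = number correct / total examinees
p = 83 / 225
p = 0.3689

0.3689


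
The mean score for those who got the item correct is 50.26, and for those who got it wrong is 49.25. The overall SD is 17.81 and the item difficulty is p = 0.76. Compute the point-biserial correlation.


q = 1 - p = 0.24
rpb = ((M1 - M0) / SD) * sqrt(p * q)
rpb = ((50.26 - 49.25) / 17.81) * sqrt(0.76 * 0.24)
rpb = 0.0242

0.0242


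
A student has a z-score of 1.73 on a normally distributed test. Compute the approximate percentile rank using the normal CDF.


CDF(z) = 0.5 * (1 + erf(z/sqrt(2)))
erf(1.2233) = 0.9164
CDF = 0.9582
Percentile rank = 0.9582 * 100 = 95.82

95.82


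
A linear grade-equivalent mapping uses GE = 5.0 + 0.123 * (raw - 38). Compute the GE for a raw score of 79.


raw - median = 79 - 38 = 41
slope * diff = 0.123 * 41 = 5.043
GE = 5.0 + 5.043
GE = 10.043

10.043


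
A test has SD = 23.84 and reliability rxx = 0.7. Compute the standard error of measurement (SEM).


SEM = SD * sqrt(1 - rxx)
SEM = 23.84 * sqrt(1 - 0.7)
SEM = 23.84 * sqrt(0.3) = 23.84 * 0.547723
SEM = 13.0577

13.0577


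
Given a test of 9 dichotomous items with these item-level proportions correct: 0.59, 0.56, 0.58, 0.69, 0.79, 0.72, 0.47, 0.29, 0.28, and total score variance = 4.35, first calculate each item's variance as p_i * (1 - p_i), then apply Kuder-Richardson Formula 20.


For each item, compute p_i * q_i:
  Item 1: 0.59 * 0.41 = 0.2419
  Item 2: 0.56 * 0.44 = 0.2464
  Item 3: 0.58 * 0.42 = 0.2436
  Item 4: 0.69 * 0.31 = 0.2139
  Item 5: 0.79 * 0.21 = 0.1659
  Item 6: 0.72 * 0.28 = 0.2016
  Item 7: 0.47 * 0.53 = 0.2491
  Item 8: 0.29 * 0.71 = 0.2059
  Item 9: 0.28 * 0.72 = 0.2016
Sum(p_i * q_i) = 0.2419 + 0.2464 + 0.2436 + 0.2139 + 0.1659 + 0.2016 + 0.2491 + 0.2059 + 0.2016 = 1.9699
KR-20 = (k/(k-1)) * (1 - Sum(p_i*q_i) / Var_total)
= (9/8) * (1 - 1.9699/4.35)
= 1.125 * 0.5471
KR-20 = 0.6155

0.6155


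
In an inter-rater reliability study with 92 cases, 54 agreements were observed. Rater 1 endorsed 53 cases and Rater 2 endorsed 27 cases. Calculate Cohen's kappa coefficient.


P_o = 54/92 = 0.586957
P_e = (53*27 + 39*65) / 8464 = 0.468573
kappa = (P_o - P_e) / (1 - P_e)
kappa = (0.586957 - 0.468573) / (1 - 0.468573)
kappa = 0.2228

0.2228


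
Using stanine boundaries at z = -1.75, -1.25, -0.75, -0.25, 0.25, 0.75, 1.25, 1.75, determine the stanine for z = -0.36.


Stanine boundaries: [-1.75, -1.25, -0.75, -0.25, 0.25, 0.75, 1.25, 1.75]
z = -0.36
Check each boundary:
  z >= -1.75 -> could be stanine 2
  z >= -1.25 -> could be stanine 3
  z >= -0.75 -> could be stanine 4
  z < -0.25
  z < 0.25
  z < 0.75
  z < 1.25
  z < 1.75
Highest qualifying boundary gives stanine = 4

4


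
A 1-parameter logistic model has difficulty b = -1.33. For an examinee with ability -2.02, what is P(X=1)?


theta - b = -2.02 - -1.33 = -0.69
exp(-(theta - b)) = exp(0.69) = 1.9937
P = 1 / (1 + 1.9937)
P = 0.334

0.334


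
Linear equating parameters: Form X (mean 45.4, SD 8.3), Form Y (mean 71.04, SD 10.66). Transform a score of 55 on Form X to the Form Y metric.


slope = SD_Y / SD_X = 10.66 / 8.3 ~ 1.2843
intercept = mean_Y - slope * mean_X = 71.04 - (10.66 / 8.3) * 45.4 ~ 12.7311
Y = slope * X + intercept. To avoid rounding drift from the rounded slope/intercept, evaluate the equivalent form Y = mean_Y + SD_Y * (X - mean_X) / SD_X at full precision:
Y = 71.04 + 10.66 * (55 - 45.4) / 8.3
Y = 71.04 + 10.66 * 9.6 / 8.3
Y = 71.04 + 102.336 / 8.3
Y = 71.04 + 12.3296
Y = 83.3696

83.3696


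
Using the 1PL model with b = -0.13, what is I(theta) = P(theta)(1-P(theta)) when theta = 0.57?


P = 1/(1+exp(-(0.57--0.13))) = 0.6682
I = P*(1-P) = 0.6682 * 0.3318
I = 0.2217

0.2217


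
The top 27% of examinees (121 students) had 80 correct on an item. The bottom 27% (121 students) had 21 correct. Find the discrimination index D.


p_upper = 80/121 = 0.6612
p_lower = 21/121 = 0.1736
D = 0.6612 - 0.1736 = 0.4876

0.4876


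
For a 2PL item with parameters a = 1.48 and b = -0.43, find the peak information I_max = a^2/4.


For 2PL, max info at theta = b = -0.43
I_max = a^2 / 4 = 1.48^2 / 4
= 2.1904 / 4
I_max = 0.5476

0.5476


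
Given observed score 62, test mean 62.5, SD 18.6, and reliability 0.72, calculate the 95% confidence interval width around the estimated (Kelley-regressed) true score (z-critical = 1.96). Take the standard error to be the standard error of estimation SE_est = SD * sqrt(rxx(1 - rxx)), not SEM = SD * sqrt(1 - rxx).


True score estimate = 0.72*62 + 0.28*62.5 = 62.14
SE_est = SD * sqrt(rxx * (1 - rxx)) = 18.6 * sqrt(0.72 * 0.28) = 18.6 * sqrt(0.2016) = 8.351379
CI = T_est +/- z * SE_est, so width = 2 * z * SE_est = 2 * 1.96 * 8.351379
Width = 32.7374

32.7374


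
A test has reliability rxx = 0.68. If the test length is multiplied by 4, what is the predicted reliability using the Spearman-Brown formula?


r_new = (n * rxx) / (1 + (n-1) * rxx)
r_new = (4 * 0.68) / (1 + 3 * 0.68)
r_new = 2.72 / 3.04
r_new = 0.8947

0.8947


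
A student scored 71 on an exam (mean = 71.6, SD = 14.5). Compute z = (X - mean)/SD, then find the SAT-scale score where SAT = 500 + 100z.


z = (X - mean) / SD = (71 - 71.6) / 14.5
z = -0.6 / 14.5
z = -0.0414
SAT-scale = SAT = 500 + 100z
Carry z at full precision (z = -0.6 / 14.5) into the conversion:
SAT-scale = 500 + 100 * (-0.6 / 14.5) = 500 + -60 / 14.5
SAT-scale = 500 + -4.1379
SAT-scale = 495.8621

495.8621


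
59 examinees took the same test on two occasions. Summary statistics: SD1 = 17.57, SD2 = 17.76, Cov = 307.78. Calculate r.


r = cov(X,Y) / (SD_X * SD_Y)
r = 307.78 / (17.57 * 17.76)
r = 307.78 / 312.0432
r = 0.9863

0.9863


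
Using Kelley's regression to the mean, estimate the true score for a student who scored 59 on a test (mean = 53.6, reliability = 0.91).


T_est = rxx * X + (1 - rxx) * mean
T_est = 0.91 * 59 + 0.09 * 53.6
T_est = 53.69 + 4.824
T_est = 58.514

58.514


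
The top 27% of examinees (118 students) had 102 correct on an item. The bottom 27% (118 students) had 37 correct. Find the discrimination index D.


p_upper = 102/118 = 0.8644
p_lower = 37/118 = 0.3136
D = 0.8644 - 0.3136 = 0.5508

0.5508


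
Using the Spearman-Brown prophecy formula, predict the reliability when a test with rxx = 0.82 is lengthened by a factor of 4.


r_new = (n * rxx) / (1 + (n-1) * rxx)
r_new = (4 * 0.82) / (1 + 3 * 0.82)
r_new = 3.28 / 3.46
r_new = 0.948

0.948


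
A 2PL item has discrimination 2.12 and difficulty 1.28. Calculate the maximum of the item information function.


For 2PL, max info at theta = b = 1.28
I_max = a^2 / 4 = 2.12^2 / 4
= 4.4944 / 4
I_max = 1.1236

1.1236


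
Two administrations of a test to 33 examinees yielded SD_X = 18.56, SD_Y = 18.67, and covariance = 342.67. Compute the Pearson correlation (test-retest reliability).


r = cov(X,Y) / (SD_X * SD_Y)
r = 342.67 / (18.56 * 18.67)
r = 342.67 / 346.5152
r = 0.9889

0.9889


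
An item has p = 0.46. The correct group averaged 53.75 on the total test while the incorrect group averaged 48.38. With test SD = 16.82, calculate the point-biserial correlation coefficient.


q = 1 - p = 0.54
rpb = ((M1 - M0) / SD) * sqrt(p * q)
rpb = ((53.75 - 48.38) / 16.82) * sqrt(0.46 * 0.54)
rpb = 0.1591

0.1591


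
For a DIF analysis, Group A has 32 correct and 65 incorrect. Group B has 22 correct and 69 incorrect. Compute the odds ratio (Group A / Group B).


Odds_A = 32/65 = 0.4923
Odds_B = 22/69 = 0.3188
OR = Odds_A / Odds_B = 0.4923 / 0.3188
Exactly, OR = (32 * 69) / (65 * 22) = 2208 / 1430
OR = 1.5441

1.5441


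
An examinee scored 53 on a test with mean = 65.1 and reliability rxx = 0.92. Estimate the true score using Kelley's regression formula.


T_est = rxx * X + (1 - rxx) * mean
T_est = 0.92 * 53 + 0.08 * 65.1
T_est = 48.76 + 5.208
T_est = 53.968

53.968


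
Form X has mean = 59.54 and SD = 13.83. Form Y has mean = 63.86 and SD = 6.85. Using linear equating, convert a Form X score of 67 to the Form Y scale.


slope = SD_Y / SD_X = 6.85 / 13.83 ~ 0.4953
intercept = mean_Y - slope * mean_X = 63.86 - (6.85 / 13.83) * 59.54 ~ 34.3698
Y = slope * X + intercept. To avoid rounding drift from the rounded slope/intercept, evaluate the equivalent form Y = mean_Y + SD_Y * (X - mean_X) / SD_X at full precision:
Y = 63.86 + 6.85 * (67 - 59.54) / 13.83
Y = 63.86 + 6.85 * 7.46 / 13.83
Y = 63.86 + 51.101 / 13.83
Y = 63.86 + 3.6949
Y = 67.5549

67.5549


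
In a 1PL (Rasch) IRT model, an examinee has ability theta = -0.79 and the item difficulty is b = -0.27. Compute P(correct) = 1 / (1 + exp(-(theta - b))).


theta - b = -0.79 - -0.27 = -0.52
exp(-(theta - b)) = exp(0.52) = 1.682
P = 1 / (1 + 1.682)
P = 0.3729

0.3729


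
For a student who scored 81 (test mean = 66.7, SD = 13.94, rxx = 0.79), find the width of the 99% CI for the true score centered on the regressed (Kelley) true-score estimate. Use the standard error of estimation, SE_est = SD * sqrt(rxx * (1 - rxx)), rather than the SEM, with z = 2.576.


True score estimate = 0.79*81 + 0.21*66.7 = 77.997
SE_est = SD * sqrt(rxx * (1 - rxx)) = 13.94 * sqrt(0.79 * 0.21) = 13.94 * sqrt(0.1659) = 5.677877
CI = T_est +/- z * SE_est, so width = 2 * z * SE_est = 2 * 2.576 * 5.677877
Width = 29.2524

29.2524


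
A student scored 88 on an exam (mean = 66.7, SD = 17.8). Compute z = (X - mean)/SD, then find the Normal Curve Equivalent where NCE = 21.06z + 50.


z = (X - mean) / SD = (88 - 66.7) / 17.8
z = 21.3 / 17.8
z = 1.1966
NCE = NCE = 21.06z + 50
Carry z at full precision (z = 21.3 / 17.8) into the conversion:
NCE = 21.06 * (21.3 / 17.8) + 50 = 448.578 / 17.8 + 50
NCE = 25.201 + 50
NCE = 75.201

75.201


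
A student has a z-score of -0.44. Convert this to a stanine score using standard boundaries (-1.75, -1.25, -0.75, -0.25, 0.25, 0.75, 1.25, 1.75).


Stanine boundaries: [-1.75, -1.25, -0.75, -0.25, 0.25, 0.75, 1.25, 1.75]
z = -0.44
Check each boundary:
  z >= -1.75 -> could be stanine 2
  z >= -1.25 -> could be stanine 3
  z >= -0.75 -> could be stanine 4
  z < -0.25
  z < 0.25
  z < 0.75
  z < 1.25
  z < 1.75
Highest qualifying boundary gives stanine = 4

4


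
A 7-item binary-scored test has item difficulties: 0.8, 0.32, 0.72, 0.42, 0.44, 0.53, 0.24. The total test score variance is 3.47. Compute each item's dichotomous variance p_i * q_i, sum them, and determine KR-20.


For each item, compute p_i * q_i:
  Item 1: 0.8 * 0.2 = 0.16
  Item 2: 0.32 * 0.68 = 0.2176
  Item 3: 0.72 * 0.28 = 0.2016
  Item 4: 0.42 * 0.58 = 0.2436
  Item 5: 0.44 * 0.56 = 0.2464
  Item 6: 0.53 * 0.47 = 0.2491
  Item 7: 0.24 * 0.76 = 0.1824
Sum(p_i * q_i) = 0.16 + 0.2176 + 0.2016 + 0.2436 + 0.2464 + 0.2491 + 0.1824 = 1.5007
KR-20 = (k/(k-1)) * (1 - Sum(p_i*q_i) / Var_total)
= (7/6) * (1 - 1.5007/3.47)
= 1.1667 * 0.5675
KR-20 = 0.6621

0.6621


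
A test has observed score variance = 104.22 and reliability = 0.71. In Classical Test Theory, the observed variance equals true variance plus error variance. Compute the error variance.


var_true = rxx * var_obs = 0.71 * 104.22 = 73.9962
var_error = var_obs - var_true
var_error = 104.22 - 73.9962
var_error = 30.2238

30.2238


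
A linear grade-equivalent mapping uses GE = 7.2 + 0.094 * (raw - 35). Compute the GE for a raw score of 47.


raw - median = 47 - 35 = 12
slope * diff = 0.094 * 12 = 1.128
GE = 7.2 + 1.128
GE = 8.328

8.328


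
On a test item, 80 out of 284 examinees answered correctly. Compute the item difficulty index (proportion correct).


Item difficulty p = number correct / total examinees
p = 80 / 284
p = 0.2817

0.2817


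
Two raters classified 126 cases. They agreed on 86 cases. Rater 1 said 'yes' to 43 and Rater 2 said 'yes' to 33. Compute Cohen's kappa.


P_o = 86/126 = 0.68254
P_e = (43*33 + 83*93) / 15876 = 0.575586
kappa = (P_o - P_e) / (1 - P_e)
kappa = (0.68254 - 0.575586) / (1 - 0.575586)
kappa = 0.252

0.252


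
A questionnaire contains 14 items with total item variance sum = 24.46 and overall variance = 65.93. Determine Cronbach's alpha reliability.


alpha = (k/(k-1)) * (1 - sum(si^2)/s_total^2)
= (14/13) * (1 - 24.46/65.93)
alpha = 0.6774

0.6774


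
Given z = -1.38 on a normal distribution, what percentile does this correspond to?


CDF(z) = 0.5 * (1 + erf(z/sqrt(2)))
erf(-0.9758) = -0.8324
CDF = 0.0838
Percentile rank = 0.0838 * 100 = 8.38

8.38


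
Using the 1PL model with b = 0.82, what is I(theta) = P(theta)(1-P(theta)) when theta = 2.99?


P = 1/(1+exp(-(2.99-0.82))) = 0.8975
I = P*(1-P) = 0.8975 * 0.1025
I = 0.092

0.092


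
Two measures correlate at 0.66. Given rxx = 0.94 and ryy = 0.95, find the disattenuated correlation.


r_corrected = rxy / sqrt(rxx * ryy)
= 0.66 / sqrt(0.94 * 0.95)
= 0.66 / sqrt(0.893)
= 0.66 / 0.944987
r_corrected = 0.6984

0.6984


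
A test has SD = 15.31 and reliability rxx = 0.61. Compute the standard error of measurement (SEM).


SEM = SD * sqrt(1 - rxx)
SEM = 15.31 * sqrt(1 - 0.61)
SEM = 15.31 * sqrt(0.39) = 15.31 * 0.6245
SEM = 9.5611

9.5611


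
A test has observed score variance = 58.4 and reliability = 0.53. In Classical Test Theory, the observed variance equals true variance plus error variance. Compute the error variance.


var_true = rxx * var_obs = 0.53 * 58.4 = 30.952
var_error = var_obs - var_true
var_error = 58.4 - 30.952
var_error = 27.448

27.448


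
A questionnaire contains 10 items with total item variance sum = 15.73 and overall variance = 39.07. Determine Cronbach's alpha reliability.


alpha = (k/(k-1)) * (1 - sum(si^2)/s_total^2)
= (10/9) * (1 - 15.73/39.07)
alpha = 0.6638

0.6638


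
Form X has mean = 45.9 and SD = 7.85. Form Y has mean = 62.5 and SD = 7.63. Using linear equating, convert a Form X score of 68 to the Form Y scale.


slope = SD_Y / SD_X = 7.63 / 7.85 ~ 0.972
intercept = mean_Y - slope * mean_X = 62.5 - (7.63 / 7.85) * 45.9 ~ 17.8864
Y = slope * X + intercept. To avoid rounding drift from the rounded slope/intercept, evaluate the equivalent form Y = mean_Y + SD_Y * (X - mean_X) / SD_X at full precision:
Y = 62.5 + 7.63 * (68 - 45.9) / 7.85
Y = 62.5 + 7.63 * 22.1 / 7.85
Y = 62.5 + 168.623 / 7.85
Y = 62.5 + 21.4806
Y = 83.9806

83.9806


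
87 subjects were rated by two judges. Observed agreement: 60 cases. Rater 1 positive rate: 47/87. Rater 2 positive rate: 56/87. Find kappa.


P_o = 60/87 = 0.689655
P_e = (47*56 + 40*31) / 7569 = 0.51156
kappa = (P_o - P_e) / (1 - P_e)
kappa = (0.689655 - 0.51156) / (1 - 0.51156)
kappa = 0.3646

0.3646


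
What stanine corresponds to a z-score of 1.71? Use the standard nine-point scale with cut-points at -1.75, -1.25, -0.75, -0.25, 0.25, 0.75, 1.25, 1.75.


Stanine boundaries: [-1.75, -1.25, -0.75, -0.25, 0.25, 0.75, 1.25, 1.75]
z = 1.71
Check each boundary:
  z >= -1.75 -> could be stanine 2
  z >= -1.25 -> could be stanine 3
  z >= -0.75 -> could be stanine 4
  z >= -0.25 -> could be stanine 5
  z >= 0.25 -> could be stanine 6
  z >= 0.75 -> could be stanine 7
  z >= 1.25 -> could be stanine 8
  z < 1.75
Highest qualifying boundary gives stanine = 8

8


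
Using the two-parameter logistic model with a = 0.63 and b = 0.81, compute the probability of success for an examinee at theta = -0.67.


a*(theta - b) = 0.63 * (-0.67 - 0.81) = -0.9324
exp(--0.9324) = 2.5406
P = 1 / (1 + 2.5406)
P = 0.2824

0.2824


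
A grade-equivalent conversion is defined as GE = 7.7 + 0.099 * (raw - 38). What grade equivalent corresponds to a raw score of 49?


raw - median = 49 - 38 = 11
slope * diff = 0.099 * 11 = 1.089
GE = 7.7 + 1.089
GE = 8.789

8.789


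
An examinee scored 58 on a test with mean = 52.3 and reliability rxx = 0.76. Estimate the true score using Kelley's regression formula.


T_est = rxx * X + (1 - rxx) * mean
T_est = 0.76 * 58 + 0.24 * 52.3
T_est = 44.08 + 12.552
T_est = 56.632

56.632
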